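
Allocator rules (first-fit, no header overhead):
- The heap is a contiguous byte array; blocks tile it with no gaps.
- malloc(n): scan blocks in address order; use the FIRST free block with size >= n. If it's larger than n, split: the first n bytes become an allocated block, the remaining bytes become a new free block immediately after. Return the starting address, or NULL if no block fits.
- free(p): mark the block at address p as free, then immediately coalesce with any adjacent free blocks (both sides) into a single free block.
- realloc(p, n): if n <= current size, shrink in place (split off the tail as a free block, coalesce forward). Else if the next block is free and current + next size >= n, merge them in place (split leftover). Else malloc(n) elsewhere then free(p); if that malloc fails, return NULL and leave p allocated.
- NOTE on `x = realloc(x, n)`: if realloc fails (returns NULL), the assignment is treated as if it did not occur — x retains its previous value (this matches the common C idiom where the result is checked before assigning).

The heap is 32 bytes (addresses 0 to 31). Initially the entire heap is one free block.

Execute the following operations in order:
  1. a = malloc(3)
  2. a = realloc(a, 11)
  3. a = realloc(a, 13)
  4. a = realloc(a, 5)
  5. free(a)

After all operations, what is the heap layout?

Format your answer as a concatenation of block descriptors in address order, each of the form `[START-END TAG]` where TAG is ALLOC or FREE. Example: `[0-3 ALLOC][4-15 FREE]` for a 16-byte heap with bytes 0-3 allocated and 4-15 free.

Op 1: a = malloc(3) -> a = 0; heap: [0-2 ALLOC][3-31 FREE]
Op 2: a = realloc(a, 11) -> a = 0; heap: [0-10 ALLOC][11-31 FREE]
Op 3: a = realloc(a, 13) -> a = 0; heap: [0-12 ALLOC][13-31 FREE]
Op 4: a = realloc(a, 5) -> a = 0; heap: [0-4 ALLOC][5-31 FREE]
Op 5: free(a) -> (freed a); heap: [0-31 FREE]

Answer: [0-31 FREE]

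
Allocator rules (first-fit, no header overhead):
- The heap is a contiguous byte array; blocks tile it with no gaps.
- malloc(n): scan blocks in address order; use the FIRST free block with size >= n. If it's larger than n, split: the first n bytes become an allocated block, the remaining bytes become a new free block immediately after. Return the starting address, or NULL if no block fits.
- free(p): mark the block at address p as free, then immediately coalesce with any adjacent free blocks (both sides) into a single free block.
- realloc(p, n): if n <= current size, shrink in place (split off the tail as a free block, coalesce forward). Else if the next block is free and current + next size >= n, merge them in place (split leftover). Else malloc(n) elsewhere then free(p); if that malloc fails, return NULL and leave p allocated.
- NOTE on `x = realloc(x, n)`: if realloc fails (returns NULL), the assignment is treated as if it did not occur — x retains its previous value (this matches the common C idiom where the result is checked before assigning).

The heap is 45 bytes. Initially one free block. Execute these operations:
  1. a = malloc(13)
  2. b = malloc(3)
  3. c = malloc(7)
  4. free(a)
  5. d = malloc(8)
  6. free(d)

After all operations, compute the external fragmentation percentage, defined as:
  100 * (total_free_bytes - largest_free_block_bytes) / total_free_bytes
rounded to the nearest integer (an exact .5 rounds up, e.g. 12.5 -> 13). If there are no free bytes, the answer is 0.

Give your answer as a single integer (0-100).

Answer: 37

Derivation:
Op 1: a = malloc(13) -> a = 0; heap: [0-12 ALLOC][13-44 FREE]
Op 2: b = malloc(3) -> b = 13; heap: [0-12 ALLOC][13-15 ALLOC][16-44 FREE]
Op 3: c = malloc(7) -> c = 16; heap: [0-12 ALLOC][13-15 ALLOC][16-22 ALLOC][23-44 FREE]
Op 4: free(a) -> (freed a); heap: [0-12 FREE][13-15 ALLOC][16-22 ALLOC][23-44 FREE]
Op 5: d = malloc(8) -> d = 0; heap: [0-7 ALLOC][8-12 FREE][13-15 ALLOC][16-22 ALLOC][23-44 FREE]
Op 6: free(d) -> (freed d); heap: [0-12 FREE][13-15 ALLOC][16-22 ALLOC][23-44 FREE]
Free blocks: [13 22] total_free=35 largest=22 -> 100*(35-22)/35 = 1300/35 ≈ 37.143 -> rounds to 37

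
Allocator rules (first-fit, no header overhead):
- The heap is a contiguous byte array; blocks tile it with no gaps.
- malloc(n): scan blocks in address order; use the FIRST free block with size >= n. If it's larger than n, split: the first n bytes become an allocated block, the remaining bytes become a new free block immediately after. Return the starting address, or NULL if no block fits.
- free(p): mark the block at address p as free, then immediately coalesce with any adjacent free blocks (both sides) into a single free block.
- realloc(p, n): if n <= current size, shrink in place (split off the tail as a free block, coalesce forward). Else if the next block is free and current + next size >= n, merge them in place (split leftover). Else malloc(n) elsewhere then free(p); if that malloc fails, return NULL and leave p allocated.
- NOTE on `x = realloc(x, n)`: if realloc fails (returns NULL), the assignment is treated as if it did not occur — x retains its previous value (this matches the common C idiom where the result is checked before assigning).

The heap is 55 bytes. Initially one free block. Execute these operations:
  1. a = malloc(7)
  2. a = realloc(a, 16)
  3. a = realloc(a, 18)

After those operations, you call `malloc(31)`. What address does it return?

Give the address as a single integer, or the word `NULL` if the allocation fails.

Op 1: a = malloc(7) -> a = 0; heap: [0-6 ALLOC][7-54 FREE]
Op 2: a = realloc(a, 16) -> a = 0; heap: [0-15 ALLOC][16-54 FREE]
Op 3: a = realloc(a, 18) -> a = 0; heap: [0-17 ALLOC][18-54 FREE]
malloc(31): first-fit scan over [0-17 ALLOC][18-54 FREE] -> 18

Answer: 18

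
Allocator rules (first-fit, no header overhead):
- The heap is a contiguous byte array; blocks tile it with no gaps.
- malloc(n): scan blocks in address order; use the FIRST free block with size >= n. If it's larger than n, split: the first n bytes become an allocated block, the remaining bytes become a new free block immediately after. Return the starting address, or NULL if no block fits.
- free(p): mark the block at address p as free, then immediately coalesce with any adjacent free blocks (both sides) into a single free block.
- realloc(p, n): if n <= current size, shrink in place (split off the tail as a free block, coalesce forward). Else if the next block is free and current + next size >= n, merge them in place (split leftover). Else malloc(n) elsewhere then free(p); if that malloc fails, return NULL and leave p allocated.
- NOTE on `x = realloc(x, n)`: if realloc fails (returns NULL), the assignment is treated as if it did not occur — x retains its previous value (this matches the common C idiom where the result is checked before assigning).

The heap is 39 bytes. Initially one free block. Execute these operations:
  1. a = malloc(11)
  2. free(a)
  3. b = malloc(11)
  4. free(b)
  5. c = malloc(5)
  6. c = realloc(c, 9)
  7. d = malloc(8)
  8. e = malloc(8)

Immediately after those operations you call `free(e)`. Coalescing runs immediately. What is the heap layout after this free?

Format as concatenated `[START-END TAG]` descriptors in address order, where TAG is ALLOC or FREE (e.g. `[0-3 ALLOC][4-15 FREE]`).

Op 1: a = malloc(11) -> a = 0; heap: [0-10 ALLOC][11-38 FREE]
Op 2: free(a) -> (freed a); heap: [0-38 FREE]
Op 3: b = malloc(11) -> b = 0; heap: [0-10 ALLOC][11-38 FREE]
Op 4: free(b) -> (freed b); heap: [0-38 FREE]
Op 5: c = malloc(5) -> c = 0; heap: [0-4 ALLOC][5-38 FREE]
Op 6: c = realloc(c, 9) -> c = 0; heap: [0-8 ALLOC][9-38 FREE]
Op 7: d = malloc(8) -> d = 9; heap: [0-8 ALLOC][9-16 ALLOC][17-38 FREE]
Op 8: e = malloc(8) -> e = 17; heap: [0-8 ALLOC][9-16 ALLOC][17-24 ALLOC][25-38 FREE]
free(e): e = 17 -> block [17-24 ALLOC]; mark free, coalesce with adjacent free neighbors -> [0-8 ALLOC][9-16 ALLOC][17-38 FREE]

Answer: [0-8 ALLOC][9-16 ALLOC][17-38 FREE]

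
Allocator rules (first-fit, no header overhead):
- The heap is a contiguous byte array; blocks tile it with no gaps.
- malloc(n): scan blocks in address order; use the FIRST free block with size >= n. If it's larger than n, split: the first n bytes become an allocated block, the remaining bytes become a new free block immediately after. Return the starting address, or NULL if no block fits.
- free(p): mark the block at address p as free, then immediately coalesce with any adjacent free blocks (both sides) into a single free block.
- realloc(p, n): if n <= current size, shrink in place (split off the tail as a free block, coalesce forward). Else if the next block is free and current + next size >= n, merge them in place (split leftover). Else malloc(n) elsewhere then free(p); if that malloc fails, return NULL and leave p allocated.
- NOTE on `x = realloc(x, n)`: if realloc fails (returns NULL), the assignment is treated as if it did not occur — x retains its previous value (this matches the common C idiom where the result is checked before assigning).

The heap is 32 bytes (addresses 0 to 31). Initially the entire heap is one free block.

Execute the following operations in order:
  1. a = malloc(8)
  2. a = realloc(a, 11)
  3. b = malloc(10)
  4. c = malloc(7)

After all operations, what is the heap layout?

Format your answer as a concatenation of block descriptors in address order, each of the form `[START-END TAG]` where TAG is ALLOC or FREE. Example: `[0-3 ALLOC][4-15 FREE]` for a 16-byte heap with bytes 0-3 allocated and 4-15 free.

Op 1: a = malloc(8) -> a = 0; heap: [0-7 ALLOC][8-31 FREE]
Op 2: a = realloc(a, 11) -> a = 0; heap: [0-10 ALLOC][11-31 FREE]
Op 3: b = malloc(10) -> b = 11; heap: [0-10 ALLOC][11-20 ALLOC][21-31 FREE]
Op 4: c = malloc(7) -> c = 21; heap: [0-10 ALLOC][11-20 ALLOC][21-27 ALLOC][28-31 FREE]

Answer: [0-10 ALLOC][11-20 ALLOC][21-27 ALLOC][28-31 FREE]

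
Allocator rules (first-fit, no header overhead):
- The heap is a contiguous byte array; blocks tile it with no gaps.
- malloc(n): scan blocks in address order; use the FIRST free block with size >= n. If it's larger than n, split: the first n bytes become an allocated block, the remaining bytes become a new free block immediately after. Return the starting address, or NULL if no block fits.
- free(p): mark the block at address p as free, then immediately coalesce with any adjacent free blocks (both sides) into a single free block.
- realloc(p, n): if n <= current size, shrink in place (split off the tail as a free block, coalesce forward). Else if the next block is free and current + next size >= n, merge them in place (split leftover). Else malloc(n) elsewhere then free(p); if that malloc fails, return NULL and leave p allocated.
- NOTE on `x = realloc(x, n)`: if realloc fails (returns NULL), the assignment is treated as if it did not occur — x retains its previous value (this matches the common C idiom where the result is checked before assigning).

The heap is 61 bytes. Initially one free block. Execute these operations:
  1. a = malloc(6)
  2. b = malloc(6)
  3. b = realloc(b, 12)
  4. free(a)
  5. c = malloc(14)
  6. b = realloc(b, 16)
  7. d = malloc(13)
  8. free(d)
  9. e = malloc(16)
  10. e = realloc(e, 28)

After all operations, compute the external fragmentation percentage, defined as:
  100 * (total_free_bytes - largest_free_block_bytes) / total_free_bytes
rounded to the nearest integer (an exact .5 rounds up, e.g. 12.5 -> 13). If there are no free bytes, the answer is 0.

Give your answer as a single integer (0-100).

Op 1: a = malloc(6) -> a = 0; heap: [0-5 ALLOC][6-60 FREE]
Op 2: b = malloc(6) -> b = 6; heap: [0-5 ALLOC][6-11 ALLOC][12-60 FREE]
Op 3: b = realloc(b, 12) -> b = 6; heap: [0-5 ALLOC][6-17 ALLOC][18-60 FREE]
Op 4: free(a) -> (freed a); heap: [0-5 FREE][6-17 ALLOC][18-60 FREE]
Op 5: c = malloc(14) -> c = 18; heap: [0-5 FREE][6-17 ALLOC][18-31 ALLOC][32-60 FREE]
Op 6: b = realloc(b, 16) -> b = 32; heap: [0-17 FREE][18-31 ALLOC][32-47 ALLOC][48-60 FREE]
Op 7: d = malloc(13) -> d = 0; heap: [0-12 ALLOC][13-17 FREE][18-31 ALLOC][32-47 ALLOC][48-60 FREE]
Op 8: free(d) -> (freed d); heap: [0-17 FREE][18-31 ALLOC][32-47 ALLOC][48-60 FREE]
Op 9: e = malloc(16) -> e = 0; heap: [0-15 ALLOC][16-17 FREE][18-31 ALLOC][32-47 ALLOC][48-60 FREE]
Op 10: e = realloc(e, 28) -> NULL (e unchanged); heap: [0-15 ALLOC][16-17 FREE][18-31 ALLOC][32-47 ALLOC][48-60 FREE]
Free blocks: [2 13] total_free=15 largest=13 -> 100*(15-13)/15 = 200/15 ≈ 13.333 -> rounds to 13

Answer: 13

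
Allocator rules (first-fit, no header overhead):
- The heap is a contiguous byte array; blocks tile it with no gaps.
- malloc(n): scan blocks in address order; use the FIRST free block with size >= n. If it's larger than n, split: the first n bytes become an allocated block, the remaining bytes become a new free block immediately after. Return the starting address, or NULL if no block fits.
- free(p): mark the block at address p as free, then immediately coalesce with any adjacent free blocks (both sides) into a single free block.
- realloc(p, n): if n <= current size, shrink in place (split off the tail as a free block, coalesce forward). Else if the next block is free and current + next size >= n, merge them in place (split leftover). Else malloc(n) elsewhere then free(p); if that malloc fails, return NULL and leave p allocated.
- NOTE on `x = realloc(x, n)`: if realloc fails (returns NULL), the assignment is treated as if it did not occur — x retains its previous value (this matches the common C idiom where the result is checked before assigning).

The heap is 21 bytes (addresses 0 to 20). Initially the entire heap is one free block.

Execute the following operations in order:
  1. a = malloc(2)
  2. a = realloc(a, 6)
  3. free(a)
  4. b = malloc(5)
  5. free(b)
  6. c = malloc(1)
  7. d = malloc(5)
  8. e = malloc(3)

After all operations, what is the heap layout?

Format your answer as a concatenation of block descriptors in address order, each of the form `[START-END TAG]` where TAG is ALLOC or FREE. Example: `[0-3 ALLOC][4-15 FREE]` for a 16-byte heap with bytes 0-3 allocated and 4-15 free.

Op 1: a = malloc(2) -> a = 0; heap: [0-1 ALLOC][2-20 FREE]
Op 2: a = realloc(a, 6) -> a = 0; heap: [0-5 ALLOC][6-20 FREE]
Op 3: free(a) -> (freed a); heap: [0-20 FREE]
Op 4: b = malloc(5) -> b = 0; heap: [0-4 ALLOC][5-20 FREE]
Op 5: free(b) -> (freed b); heap: [0-20 FREE]
Op 6: c = malloc(1) -> c = 0; heap: [0-0 ALLOC][1-20 FREE]
Op 7: d = malloc(5) -> d = 1; heap: [0-0 ALLOC][1-5 ALLOC][6-20 FREE]
Op 8: e = malloc(3) -> e = 6; heap: [0-0 ALLOC][1-5 ALLOC][6-8 ALLOC][9-20 FREE]

Answer: [0-0 ALLOC][1-5 ALLOC][6-8 ALLOC][9-20 FREE]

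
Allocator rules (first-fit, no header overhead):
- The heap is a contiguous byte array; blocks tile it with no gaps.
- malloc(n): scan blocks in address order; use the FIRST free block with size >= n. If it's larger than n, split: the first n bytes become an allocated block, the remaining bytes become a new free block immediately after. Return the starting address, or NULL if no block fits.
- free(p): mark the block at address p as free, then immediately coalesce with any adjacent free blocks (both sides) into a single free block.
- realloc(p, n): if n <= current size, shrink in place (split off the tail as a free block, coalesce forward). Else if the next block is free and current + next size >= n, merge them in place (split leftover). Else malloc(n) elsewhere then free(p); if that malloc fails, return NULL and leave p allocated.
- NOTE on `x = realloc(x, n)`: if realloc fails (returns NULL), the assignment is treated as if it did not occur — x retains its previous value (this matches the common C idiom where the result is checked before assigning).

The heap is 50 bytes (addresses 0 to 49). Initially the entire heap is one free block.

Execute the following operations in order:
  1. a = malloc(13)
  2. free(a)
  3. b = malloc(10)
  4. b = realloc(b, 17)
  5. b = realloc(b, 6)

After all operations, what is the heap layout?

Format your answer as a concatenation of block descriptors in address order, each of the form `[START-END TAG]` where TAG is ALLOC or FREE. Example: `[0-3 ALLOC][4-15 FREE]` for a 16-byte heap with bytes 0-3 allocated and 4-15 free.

Op 1: a = malloc(13) -> a = 0; heap: [0-12 ALLOC][13-49 FREE]
Op 2: free(a) -> (freed a); heap: [0-49 FREE]
Op 3: b = malloc(10) -> b = 0; heap: [0-9 ALLOC][10-49 FREE]
Op 4: b = realloc(b, 17) -> b = 0; heap: [0-16 ALLOC][17-49 FREE]
Op 5: b = realloc(b, 6) -> b = 0; heap: [0-5 ALLOC][6-49 FREE]

Answer: [0-5 ALLOC][6-49 FREE]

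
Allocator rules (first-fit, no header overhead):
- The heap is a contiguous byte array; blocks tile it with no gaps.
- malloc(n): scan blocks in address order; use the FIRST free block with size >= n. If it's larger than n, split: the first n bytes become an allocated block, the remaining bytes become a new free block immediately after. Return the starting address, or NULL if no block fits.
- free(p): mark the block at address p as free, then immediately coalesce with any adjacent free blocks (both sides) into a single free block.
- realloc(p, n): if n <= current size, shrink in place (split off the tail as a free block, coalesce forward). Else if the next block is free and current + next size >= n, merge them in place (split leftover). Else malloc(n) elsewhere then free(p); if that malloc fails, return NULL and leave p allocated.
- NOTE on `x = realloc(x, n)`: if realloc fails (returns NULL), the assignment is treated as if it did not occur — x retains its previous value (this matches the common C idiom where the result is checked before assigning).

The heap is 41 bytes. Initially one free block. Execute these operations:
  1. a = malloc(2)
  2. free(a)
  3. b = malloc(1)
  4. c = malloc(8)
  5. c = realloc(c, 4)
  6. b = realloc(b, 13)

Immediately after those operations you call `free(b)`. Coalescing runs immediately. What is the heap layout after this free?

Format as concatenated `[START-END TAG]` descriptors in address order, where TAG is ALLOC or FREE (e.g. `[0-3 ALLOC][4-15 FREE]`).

Answer: [0-0 FREE][1-4 ALLOC][5-40 FREE]

Derivation:
Op 1: a = malloc(2) -> a = 0; heap: [0-1 ALLOC][2-40 FREE]
Op 2: free(a) -> (freed a); heap: [0-40 FREE]
Op 3: b = malloc(1) -> b = 0; heap: [0-0 ALLOC][1-40 FREE]
Op 4: c = malloc(8) -> c = 1; heap: [0-0 ALLOC][1-8 ALLOC][9-40 FREE]
Op 5: c = realloc(c, 4) -> c = 1; heap: [0-0 ALLOC][1-4 ALLOC][5-40 FREE]
Op 6: b = realloc(b, 13) -> b = 5; heap: [0-0 FREE][1-4 ALLOC][5-17 ALLOC][18-40 FREE]
free(b): b = 5 -> block [5-17 ALLOC]; mark free, coalesce with adjacent free neighbors -> [0-0 FREE][1-4 ALLOC][5-40 FREE]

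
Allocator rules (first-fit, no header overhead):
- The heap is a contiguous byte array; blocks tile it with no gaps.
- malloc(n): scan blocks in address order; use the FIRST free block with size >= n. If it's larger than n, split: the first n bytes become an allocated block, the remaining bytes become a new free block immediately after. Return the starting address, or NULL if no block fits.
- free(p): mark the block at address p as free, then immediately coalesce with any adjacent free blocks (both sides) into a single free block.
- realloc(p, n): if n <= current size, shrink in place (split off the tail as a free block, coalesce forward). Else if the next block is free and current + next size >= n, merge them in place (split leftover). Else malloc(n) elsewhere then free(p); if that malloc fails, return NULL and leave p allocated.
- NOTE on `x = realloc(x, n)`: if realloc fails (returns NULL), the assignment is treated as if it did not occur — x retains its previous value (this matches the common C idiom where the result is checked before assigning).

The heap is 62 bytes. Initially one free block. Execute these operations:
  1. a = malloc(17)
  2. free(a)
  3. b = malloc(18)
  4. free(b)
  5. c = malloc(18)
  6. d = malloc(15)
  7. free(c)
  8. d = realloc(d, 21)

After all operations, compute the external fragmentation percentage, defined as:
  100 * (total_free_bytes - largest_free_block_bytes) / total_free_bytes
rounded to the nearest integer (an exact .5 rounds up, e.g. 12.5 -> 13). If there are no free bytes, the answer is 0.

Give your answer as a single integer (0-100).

Answer: 44

Derivation:
Op 1: a = malloc(17) -> a = 0; heap: [0-16 ALLOC][17-61 FREE]
Op 2: free(a) -> (freed a); heap: [0-61 FREE]
Op 3: b = malloc(18) -> b = 0; heap: [0-17 ALLOC][18-61 FREE]
Op 4: free(b) -> (freed b); heap: [0-61 FREE]
Op 5: c = malloc(18) -> c = 0; heap: [0-17 ALLOC][18-61 FREE]
Op 6: d = malloc(15) -> d = 18; heap: [0-17 ALLOC][18-32 ALLOC][33-61 FREE]
Op 7: free(c) -> (freed c); heap: [0-17 FREE][18-32 ALLOC][33-61 FREE]
Op 8: d = realloc(d, 21) -> d = 18; heap: [0-17 FREE][18-38 ALLOC][39-61 FREE]
Free blocks: [18 23] total_free=41 largest=23 -> 100*(41-23)/41 = 1800/41 ≈ 43.902 -> rounds to 44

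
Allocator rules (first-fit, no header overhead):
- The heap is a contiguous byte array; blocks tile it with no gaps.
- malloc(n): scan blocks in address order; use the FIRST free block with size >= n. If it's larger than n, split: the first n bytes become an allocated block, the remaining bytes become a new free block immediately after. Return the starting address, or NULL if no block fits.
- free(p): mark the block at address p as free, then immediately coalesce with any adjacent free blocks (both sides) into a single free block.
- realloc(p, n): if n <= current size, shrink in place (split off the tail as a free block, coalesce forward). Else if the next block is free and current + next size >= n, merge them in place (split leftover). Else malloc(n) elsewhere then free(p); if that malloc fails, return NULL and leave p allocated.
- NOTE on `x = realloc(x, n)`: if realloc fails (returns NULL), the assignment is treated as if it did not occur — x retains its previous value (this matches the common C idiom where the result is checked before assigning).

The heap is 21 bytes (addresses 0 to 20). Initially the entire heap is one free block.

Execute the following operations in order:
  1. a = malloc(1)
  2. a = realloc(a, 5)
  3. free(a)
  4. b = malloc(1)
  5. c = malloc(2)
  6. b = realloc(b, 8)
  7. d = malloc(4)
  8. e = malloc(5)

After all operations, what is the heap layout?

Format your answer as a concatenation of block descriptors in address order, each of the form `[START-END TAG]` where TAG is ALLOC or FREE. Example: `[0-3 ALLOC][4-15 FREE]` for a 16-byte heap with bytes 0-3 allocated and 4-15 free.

Answer: [0-0 FREE][1-2 ALLOC][3-10 ALLOC][11-14 ALLOC][15-19 ALLOC][20-20 FREE]

Derivation:
Op 1: a = malloc(1) -> a = 0; heap: [0-0 ALLOC][1-20 FREE]
Op 2: a = realloc(a, 5) -> a = 0; heap: [0-4 ALLOC][5-20 FREE]
Op 3: free(a) -> (freed a); heap: [0-20 FREE]
Op 4: b = malloc(1) -> b = 0; heap: [0-0 ALLOC][1-20 FREE]
Op 5: c = malloc(2) -> c = 1; heap: [0-0 ALLOC][1-2 ALLOC][3-20 FREE]
Op 6: b = realloc(b, 8) -> b = 3; heap: [0-0 FREE][1-2 ALLOC][3-10 ALLOC][11-20 FREE]
Op 7: d = malloc(4) -> d = 11; heap: [0-0 FREE][1-2 ALLOC][3-10 ALLOC][11-14 ALLOC][15-20 FREE]
Op 8: e = malloc(5) -> e = 15; heap: [0-0 FREE][1-2 ALLOC][3-10 ALLOC][11-14 ALLOC][15-19 ALLOC][20-20 FREE]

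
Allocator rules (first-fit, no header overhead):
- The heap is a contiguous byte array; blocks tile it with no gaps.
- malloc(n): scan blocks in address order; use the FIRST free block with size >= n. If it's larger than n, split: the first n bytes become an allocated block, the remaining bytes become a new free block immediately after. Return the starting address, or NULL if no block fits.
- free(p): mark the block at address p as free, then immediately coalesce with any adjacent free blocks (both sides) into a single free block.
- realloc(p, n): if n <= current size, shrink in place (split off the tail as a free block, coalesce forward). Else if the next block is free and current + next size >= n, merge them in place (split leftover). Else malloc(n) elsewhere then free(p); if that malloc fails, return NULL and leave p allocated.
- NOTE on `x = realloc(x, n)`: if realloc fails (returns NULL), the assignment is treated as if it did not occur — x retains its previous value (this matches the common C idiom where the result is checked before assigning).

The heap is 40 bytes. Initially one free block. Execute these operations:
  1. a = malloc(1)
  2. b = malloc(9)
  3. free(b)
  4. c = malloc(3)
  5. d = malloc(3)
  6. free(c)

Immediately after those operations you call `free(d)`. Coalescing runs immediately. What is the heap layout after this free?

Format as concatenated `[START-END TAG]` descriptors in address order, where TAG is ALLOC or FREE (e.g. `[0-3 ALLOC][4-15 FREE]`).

Op 1: a = malloc(1) -> a = 0; heap: [0-0 ALLOC][1-39 FREE]
Op 2: b = malloc(9) -> b = 1; heap: [0-0 ALLOC][1-9 ALLOC][10-39 FREE]
Op 3: free(b) -> (freed b); heap: [0-0 ALLOC][1-39 FREE]
Op 4: c = malloc(3) -> c = 1; heap: [0-0 ALLOC][1-3 ALLOC][4-39 FREE]
Op 5: d = malloc(3) -> d = 4; heap: [0-0 ALLOC][1-3 ALLOC][4-6 ALLOC][7-39 FREE]
Op 6: free(c) -> (freed c); heap: [0-0 ALLOC][1-3 FREE][4-6 ALLOC][7-39 FREE]
free(d): d = 4 -> block [4-6 ALLOC]; mark free, coalesce with adjacent free neighbors -> [0-0 ALLOC][1-39 FREE]

Answer: [0-0 ALLOC][1-39 FREE]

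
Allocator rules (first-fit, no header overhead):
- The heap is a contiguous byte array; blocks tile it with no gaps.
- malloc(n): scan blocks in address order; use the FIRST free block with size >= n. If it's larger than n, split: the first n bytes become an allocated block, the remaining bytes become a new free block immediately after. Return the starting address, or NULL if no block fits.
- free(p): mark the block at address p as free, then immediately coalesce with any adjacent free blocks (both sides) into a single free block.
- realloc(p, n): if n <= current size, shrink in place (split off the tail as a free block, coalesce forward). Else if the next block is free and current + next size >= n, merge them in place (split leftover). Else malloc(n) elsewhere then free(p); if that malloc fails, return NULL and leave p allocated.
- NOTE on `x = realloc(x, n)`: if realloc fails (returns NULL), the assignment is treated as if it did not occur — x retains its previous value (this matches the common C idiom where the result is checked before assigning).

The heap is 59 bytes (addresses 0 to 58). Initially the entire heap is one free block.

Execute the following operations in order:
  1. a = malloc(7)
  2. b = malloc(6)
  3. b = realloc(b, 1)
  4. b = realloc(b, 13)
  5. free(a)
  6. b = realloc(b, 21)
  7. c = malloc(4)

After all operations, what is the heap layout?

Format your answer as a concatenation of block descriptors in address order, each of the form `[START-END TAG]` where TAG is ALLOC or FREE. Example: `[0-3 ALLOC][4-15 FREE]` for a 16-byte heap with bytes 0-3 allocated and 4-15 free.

Op 1: a = malloc(7) -> a = 0; heap: [0-6 ALLOC][7-58 FREE]
Op 2: b = malloc(6) -> b = 7; heap: [0-6 ALLOC][7-12 ALLOC][13-58 FREE]
Op 3: b = realloc(b, 1) -> b = 7; heap: [0-6 ALLOC][7-7 ALLOC][8-58 FREE]
Op 4: b = realloc(b, 13) -> b = 7; heap: [0-6 ALLOC][7-19 ALLOC][20-58 FREE]
Op 5: free(a) -> (freed a); heap: [0-6 FREE][7-19 ALLOC][20-58 FREE]
Op 6: b = realloc(b, 21) -> b = 7; heap: [0-6 FREE][7-27 ALLOC][28-58 FREE]
Op 7: c = malloc(4) -> c = 0; heap: [0-3 ALLOC][4-6 FREE][7-27 ALLOC][28-58 FREE]

Answer: [0-3 ALLOC][4-6 FREE][7-27 ALLOC][28-58 FREE]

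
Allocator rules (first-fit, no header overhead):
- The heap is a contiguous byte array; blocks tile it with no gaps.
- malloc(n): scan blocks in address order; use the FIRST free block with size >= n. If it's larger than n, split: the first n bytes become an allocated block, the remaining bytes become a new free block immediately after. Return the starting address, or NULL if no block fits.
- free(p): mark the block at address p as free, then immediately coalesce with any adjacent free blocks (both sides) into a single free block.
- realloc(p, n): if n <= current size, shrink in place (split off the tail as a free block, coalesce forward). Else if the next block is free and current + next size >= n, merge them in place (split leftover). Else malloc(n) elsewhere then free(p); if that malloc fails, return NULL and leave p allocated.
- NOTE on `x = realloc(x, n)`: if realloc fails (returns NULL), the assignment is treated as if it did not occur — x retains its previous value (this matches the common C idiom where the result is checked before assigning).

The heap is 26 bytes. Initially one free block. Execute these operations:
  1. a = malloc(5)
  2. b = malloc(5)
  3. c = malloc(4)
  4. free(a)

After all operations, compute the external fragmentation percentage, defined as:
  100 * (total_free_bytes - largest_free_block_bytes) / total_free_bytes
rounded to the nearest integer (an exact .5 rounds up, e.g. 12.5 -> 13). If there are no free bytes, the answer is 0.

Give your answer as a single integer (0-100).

Answer: 29

Derivation:
Op 1: a = malloc(5) -> a = 0; heap: [0-4 ALLOC][5-25 FREE]
Op 2: b = malloc(5) -> b = 5; heap: [0-4 ALLOC][5-9 ALLOC][10-25 FREE]
Op 3: c = malloc(4) -> c = 10; heap: [0-4 ALLOC][5-9 ALLOC][10-13 ALLOC][14-25 FREE]
Op 4: free(a) -> (freed a); heap: [0-4 FREE][5-9 ALLOC][10-13 ALLOC][14-25 FREE]
Free blocks: [5 12] total_free=17 largest=12 -> 100*(17-12)/17 = 500/17 ≈ 29.412 -> rounds to 29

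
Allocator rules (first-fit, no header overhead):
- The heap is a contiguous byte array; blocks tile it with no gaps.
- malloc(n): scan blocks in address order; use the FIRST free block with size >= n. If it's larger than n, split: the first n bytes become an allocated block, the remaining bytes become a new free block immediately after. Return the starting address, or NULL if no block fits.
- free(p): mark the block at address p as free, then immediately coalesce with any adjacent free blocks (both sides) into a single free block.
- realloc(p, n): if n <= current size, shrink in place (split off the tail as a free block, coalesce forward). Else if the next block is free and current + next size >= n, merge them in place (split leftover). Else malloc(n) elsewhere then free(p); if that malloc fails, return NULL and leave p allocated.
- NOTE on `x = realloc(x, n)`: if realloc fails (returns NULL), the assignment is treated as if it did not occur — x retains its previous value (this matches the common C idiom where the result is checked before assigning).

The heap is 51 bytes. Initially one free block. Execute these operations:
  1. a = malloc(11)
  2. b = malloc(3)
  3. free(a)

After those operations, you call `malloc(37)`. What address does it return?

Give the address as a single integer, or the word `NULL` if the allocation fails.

Op 1: a = malloc(11) -> a = 0; heap: [0-10 ALLOC][11-50 FREE]
Op 2: b = malloc(3) -> b = 11; heap: [0-10 ALLOC][11-13 ALLOC][14-50 FREE]
Op 3: free(a) -> (freed a); heap: [0-10 FREE][11-13 ALLOC][14-50 FREE]
malloc(37): first-fit scan over [0-10 FREE][11-13 ALLOC][14-50 FREE] -> 14

Answer: 14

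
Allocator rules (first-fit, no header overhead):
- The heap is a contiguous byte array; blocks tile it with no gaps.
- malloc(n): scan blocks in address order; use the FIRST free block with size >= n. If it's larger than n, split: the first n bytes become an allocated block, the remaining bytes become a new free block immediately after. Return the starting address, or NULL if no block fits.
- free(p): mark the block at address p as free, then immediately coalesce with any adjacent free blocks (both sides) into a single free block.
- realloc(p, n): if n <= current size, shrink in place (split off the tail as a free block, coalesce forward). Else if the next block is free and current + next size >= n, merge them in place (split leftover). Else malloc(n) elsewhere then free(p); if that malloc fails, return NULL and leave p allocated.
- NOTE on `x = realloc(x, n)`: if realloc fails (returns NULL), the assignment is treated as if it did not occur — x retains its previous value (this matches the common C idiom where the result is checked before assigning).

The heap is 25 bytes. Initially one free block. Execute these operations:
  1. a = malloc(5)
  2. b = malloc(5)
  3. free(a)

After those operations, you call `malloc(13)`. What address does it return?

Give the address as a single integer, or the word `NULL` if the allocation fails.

Answer: 10

Derivation:
Op 1: a = malloc(5) -> a = 0; heap: [0-4 ALLOC][5-24 FREE]
Op 2: b = malloc(5) -> b = 5; heap: [0-4 ALLOC][5-9 ALLOC][10-24 FREE]
Op 3: free(a) -> (freed a); heap: [0-4 FREE][5-9 ALLOC][10-24 FREE]
malloc(13): first-fit scan over [0-4 FREE][5-9 ALLOC][10-24 FREE] -> 10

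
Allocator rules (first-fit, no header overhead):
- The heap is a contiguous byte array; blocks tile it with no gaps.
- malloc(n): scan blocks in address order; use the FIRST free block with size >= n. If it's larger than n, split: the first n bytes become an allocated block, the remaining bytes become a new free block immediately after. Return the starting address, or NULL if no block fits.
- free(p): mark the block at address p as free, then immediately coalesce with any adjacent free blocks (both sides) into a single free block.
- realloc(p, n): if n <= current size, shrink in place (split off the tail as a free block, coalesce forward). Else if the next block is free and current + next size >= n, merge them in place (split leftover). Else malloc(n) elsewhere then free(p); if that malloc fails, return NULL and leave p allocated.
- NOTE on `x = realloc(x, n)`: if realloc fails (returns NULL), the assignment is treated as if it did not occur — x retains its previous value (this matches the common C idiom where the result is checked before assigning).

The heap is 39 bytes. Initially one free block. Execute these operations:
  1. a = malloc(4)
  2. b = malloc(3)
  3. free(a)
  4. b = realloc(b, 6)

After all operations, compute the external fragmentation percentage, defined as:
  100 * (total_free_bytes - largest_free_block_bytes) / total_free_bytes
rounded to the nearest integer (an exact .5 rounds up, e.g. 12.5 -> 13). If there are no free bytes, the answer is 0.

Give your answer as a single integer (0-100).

Answer: 12

Derivation:
Op 1: a = malloc(4) -> a = 0; heap: [0-3 ALLOC][4-38 FREE]
Op 2: b = malloc(3) -> b = 4; heap: [0-3 ALLOC][4-6 ALLOC][7-38 FREE]
Op 3: free(a) -> (freed a); heap: [0-3 FREE][4-6 ALLOC][7-38 FREE]
Op 4: b = realloc(b, 6) -> b = 4; heap: [0-3 FREE][4-9 ALLOC][10-38 FREE]
Free blocks: [4 29] total_free=33 largest=29 -> 100*(33-29)/33 = 400/33 ≈ 12.121 -> rounds to 12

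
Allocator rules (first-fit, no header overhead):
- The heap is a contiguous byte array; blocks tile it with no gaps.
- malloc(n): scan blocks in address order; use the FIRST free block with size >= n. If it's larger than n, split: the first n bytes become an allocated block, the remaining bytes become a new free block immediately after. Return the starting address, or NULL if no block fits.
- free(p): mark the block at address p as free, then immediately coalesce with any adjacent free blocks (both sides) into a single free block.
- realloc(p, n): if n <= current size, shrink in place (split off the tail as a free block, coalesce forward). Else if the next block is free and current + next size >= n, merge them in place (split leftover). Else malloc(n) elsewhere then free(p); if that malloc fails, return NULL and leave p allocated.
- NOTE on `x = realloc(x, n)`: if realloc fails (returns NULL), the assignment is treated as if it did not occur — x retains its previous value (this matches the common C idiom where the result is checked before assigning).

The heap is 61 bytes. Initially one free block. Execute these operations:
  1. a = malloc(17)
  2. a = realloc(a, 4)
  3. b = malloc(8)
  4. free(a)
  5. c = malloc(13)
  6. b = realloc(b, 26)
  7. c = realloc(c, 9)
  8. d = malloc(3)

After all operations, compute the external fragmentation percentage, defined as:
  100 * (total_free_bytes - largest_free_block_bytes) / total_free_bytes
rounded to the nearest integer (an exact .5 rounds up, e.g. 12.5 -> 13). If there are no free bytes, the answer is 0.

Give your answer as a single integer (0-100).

Answer: 57

Derivation:
Op 1: a = malloc(17) -> a = 0; heap: [0-16 ALLOC][17-60 FREE]
Op 2: a = realloc(a, 4) -> a = 0; heap: [0-3 ALLOC][4-60 FREE]
Op 3: b = malloc(8) -> b = 4; heap: [0-3 ALLOC][4-11 ALLOC][12-60 FREE]
Op 4: free(a) -> (freed a); heap: [0-3 FREE][4-11 ALLOC][12-60 FREE]
Op 5: c = malloc(13) -> c = 12; heap: [0-3 FREE][4-11 ALLOC][12-24 ALLOC][25-60 FREE]
Op 6: b = realloc(b, 26) -> b = 25; heap: [0-11 FREE][12-24 ALLOC][25-50 ALLOC][51-60 FREE]
Op 7: c = realloc(c, 9) -> c = 12; heap: [0-11 FREE][12-20 ALLOC][21-24 FREE][25-50 ALLOC][51-60 FREE]
Op 8: d = malloc(3) -> d = 0; heap: [0-2 ALLOC][3-11 FREE][12-20 ALLOC][21-24 FREE][25-50 ALLOC][51-60 FREE]
Free blocks: [9 4 10] total_free=23 largest=10 -> 100*(23-10)/23 = 1300/23 ≈ 56.522 -> rounds to 57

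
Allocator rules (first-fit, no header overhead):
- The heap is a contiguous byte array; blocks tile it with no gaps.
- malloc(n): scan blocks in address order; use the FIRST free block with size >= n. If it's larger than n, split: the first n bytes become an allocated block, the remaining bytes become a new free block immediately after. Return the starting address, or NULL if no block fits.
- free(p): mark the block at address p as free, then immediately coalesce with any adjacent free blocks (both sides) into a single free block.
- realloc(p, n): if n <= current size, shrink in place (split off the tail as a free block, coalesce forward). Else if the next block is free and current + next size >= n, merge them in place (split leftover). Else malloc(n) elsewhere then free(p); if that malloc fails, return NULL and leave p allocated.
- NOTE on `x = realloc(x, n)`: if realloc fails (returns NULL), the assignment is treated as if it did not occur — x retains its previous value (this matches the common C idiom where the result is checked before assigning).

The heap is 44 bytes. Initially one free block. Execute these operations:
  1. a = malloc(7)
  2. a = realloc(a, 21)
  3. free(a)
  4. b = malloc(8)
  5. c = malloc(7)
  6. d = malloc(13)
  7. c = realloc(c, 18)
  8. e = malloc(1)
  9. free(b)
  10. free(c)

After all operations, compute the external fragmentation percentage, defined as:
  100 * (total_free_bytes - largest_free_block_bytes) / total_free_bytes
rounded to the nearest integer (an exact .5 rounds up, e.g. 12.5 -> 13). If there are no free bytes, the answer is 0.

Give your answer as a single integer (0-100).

Answer: 50

Derivation:
Op 1: a = malloc(7) -> a = 0; heap: [0-6 ALLOC][7-43 FREE]
Op 2: a = realloc(a, 21) -> a = 0; heap: [0-20 ALLOC][21-43 FREE]
Op 3: free(a) -> (freed a); heap: [0-43 FREE]
Op 4: b = malloc(8) -> b = 0; heap: [0-7 ALLOC][8-43 FREE]
Op 5: c = malloc(7) -> c = 8; heap: [0-7 ALLOC][8-14 ALLOC][15-43 FREE]
Op 6: d = malloc(13) -> d = 15; heap: [0-7 ALLOC][8-14 ALLOC][15-27 ALLOC][28-43 FREE]
Op 7: c = realloc(c, 18) -> NULL (c unchanged); heap: [0-7 ALLOC][8-14 ALLOC][15-27 ALLOC][28-43 FREE]
Op 8: e = malloc(1) -> e = 28; heap: [0-7 ALLOC][8-14 ALLOC][15-27 ALLOC][28-28 ALLOC][29-43 FREE]
Op 9: free(b) -> (freed b); heap: [0-7 FREE][8-14 ALLOC][15-27 ALLOC][28-28 ALLOC][29-43 FREE]
Op 10: free(c) -> (freed c); heap: [0-14 FREE][15-27 ALLOC][28-28 ALLOC][29-43 FREE]
Free blocks: [15 15] total_free=30 largest=15 -> 100*(30-15)/30 = 1500/30 = 50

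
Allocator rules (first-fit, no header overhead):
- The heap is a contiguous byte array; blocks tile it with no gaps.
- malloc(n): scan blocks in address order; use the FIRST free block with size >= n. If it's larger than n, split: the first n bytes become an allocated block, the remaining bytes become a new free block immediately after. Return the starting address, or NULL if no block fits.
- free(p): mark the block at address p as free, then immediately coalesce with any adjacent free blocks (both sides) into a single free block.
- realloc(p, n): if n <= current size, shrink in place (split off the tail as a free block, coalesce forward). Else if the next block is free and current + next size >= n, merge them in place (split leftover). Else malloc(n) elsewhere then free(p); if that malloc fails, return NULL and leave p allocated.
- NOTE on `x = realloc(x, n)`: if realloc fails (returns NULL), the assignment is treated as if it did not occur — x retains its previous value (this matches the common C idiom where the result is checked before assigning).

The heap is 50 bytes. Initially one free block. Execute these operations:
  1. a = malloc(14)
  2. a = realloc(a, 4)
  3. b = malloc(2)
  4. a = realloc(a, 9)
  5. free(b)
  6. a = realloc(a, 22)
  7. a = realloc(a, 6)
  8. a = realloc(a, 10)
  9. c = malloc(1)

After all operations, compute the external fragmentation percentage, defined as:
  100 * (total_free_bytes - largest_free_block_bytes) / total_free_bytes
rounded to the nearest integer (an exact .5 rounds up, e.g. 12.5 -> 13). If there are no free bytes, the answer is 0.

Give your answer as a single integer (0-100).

Op 1: a = malloc(14) -> a = 0; heap: [0-13 ALLOC][14-49 FREE]
Op 2: a = realloc(a, 4) -> a = 0; heap: [0-3 ALLOC][4-49 FREE]
Op 3: b = malloc(2) -> b = 4; heap: [0-3 ALLOC][4-5 ALLOC][6-49 FREE]
Op 4: a = realloc(a, 9) -> a = 6; heap: [0-3 FREE][4-5 ALLOC][6-14 ALLOC][15-49 FREE]
Op 5: free(b) -> (freed b); heap: [0-5 FREE][6-14 ALLOC][15-49 FREE]
Op 6: a = realloc(a, 22) -> a = 6; heap: [0-5 FREE][6-27 ALLOC][28-49 FREE]
Op 7: a = realloc(a, 6) -> a = 6; heap: [0-5 FREE][6-11 ALLOC][12-49 FREE]
Op 8: a = realloc(a, 10) -> a = 6; heap: [0-5 FREE][6-15 ALLOC][16-49 FREE]
Op 9: c = malloc(1) -> c = 0; heap: [0-0 ALLOC][1-5 FREE][6-15 ALLOC][16-49 FREE]
Free blocks: [5 34] total_free=39 largest=34 -> 100*(39-34)/39 = 500/39 ≈ 12.821 -> rounds to 13

Answer: 13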